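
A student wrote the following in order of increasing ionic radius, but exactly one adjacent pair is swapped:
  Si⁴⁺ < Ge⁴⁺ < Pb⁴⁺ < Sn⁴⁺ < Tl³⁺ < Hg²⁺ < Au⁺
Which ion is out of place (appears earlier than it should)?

Check each adjacent pair. Pb⁴⁺ and Sn⁴⁺ are reversed: Sn⁴⁺ and Pb⁴⁺ are in one column with the same charge; the lighter period-5 ion has one fewer shell and is smaller. No other neighbouring pair contradicts the periodic trends, so Pb⁴⁺ is the ion listed too early.

Pb⁴⁺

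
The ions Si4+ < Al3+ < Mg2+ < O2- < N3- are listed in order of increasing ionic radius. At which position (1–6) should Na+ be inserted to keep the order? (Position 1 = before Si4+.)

Each ion has 10 electrons. The ranking follows nuclear charge in reverse — greater Z gives a smaller radius. Si4+ (Z=14), Al3+ (Z=13), Mg2+ (Z=12), Na+ (Z=11), O2- (Z=8), N3- (Z=7).
The complete sequence is Si4+ < Al3+ < Mg2+ < Na+ < O2- < N3-. Na+ sits at position 4.

4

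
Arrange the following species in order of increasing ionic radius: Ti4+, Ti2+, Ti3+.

Same element, different charge: the more highly charged cation has fewer electrons and a greater effective nuclear charge per electron, making Ti4+ the smallest.

Ti4+ < Ti3+ < Ti2+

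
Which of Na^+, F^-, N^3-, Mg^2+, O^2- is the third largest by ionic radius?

Isoelectronic series (10 e⁻ each). Size is set by nuclear charge: more protons means a smaller ion. Mg^2+ (Z=12), Na^+ (Z=11), F^- (Z=9), O^2- (Z=8), N^3- (Z=7).
That gives Mg^2+ < Na^+ < F^- < O^2- < N^3-. From the largest end, number 3 is F^-.

F^-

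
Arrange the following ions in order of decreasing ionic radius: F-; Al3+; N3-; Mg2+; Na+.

N3- > F- > Na+ > Mg2+ > Al3+

All of these have 10 electrons (isoelectronic). With the same electron cloud, the ion with the most protons pulls it in tightest. Nuclear charges: Al3+ (Z=13), Mg2+ (Z=12), Na+ (Z=11), F- (Z=9), N3- (Z=7). Highest Z is smallest.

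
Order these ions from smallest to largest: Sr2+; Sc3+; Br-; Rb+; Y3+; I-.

Sc3+ (Z=21, 18 e⁻), Y3+ (Z=39, 36 e⁻), Sr2+ (Z=38, 36 e⁻), Rb+ (Z=37, 36 e⁻), Br- (Z=35, 36 e⁻), I- (Z=53, 54 e⁻). Sc3+ < Y3+ (same group, 1 shell fewer); Y3+ < Sr2+ (isoelectronic, higher Z=39 is smaller); Sr2+ < Rb+ (isoelectronic, higher Z=38 is smaller); Rb+ < Br- (isoelectronic, higher Z=37 is smaller); Br- < I- (same group, period 4 vs 5).

Sc3+ < Y3+ < Sr2+ < Rb+ < Br- < I-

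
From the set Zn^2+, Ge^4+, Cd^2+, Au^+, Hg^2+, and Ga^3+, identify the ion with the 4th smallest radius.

Work out protons and electrons: Ge^4+ has 28 e⁻ (Z=32), Ga^3+ has 28 e⁻ (Z=31), Zn^2+ has 28 e⁻ (Z=30), Cd^2+ has 46 e⁻ (Z=48), Hg^2+ has 78 e⁻ (Z=80), Au^+ has 78 e⁻ (Z=79). Ge^4+ < Ga^3+ (both 28 e⁻, Z=32>31); Ga^3+ < Zn^2+ (isoelectronic, higher Z=31 is smaller); Zn^2+ < Cd^2+ (same group, period 4 vs 5); Cd^2+ < Hg^2+ (same group, period 5 vs 6); Hg^2+ < Au^+ (both 78 e⁻, Z=80>79).
So the order is Ge^4+ < Ga^3+ < Zn^2+ < Cd^2+ < Hg^2+ < Au^+; the 4th-smallest ion is Cd^2+.

Cd^2+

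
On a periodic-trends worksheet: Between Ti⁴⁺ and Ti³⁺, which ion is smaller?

Ti⁴⁺

These are all Ti ions. Removing more electrons (higher positive charge) pulls the remaining electrons in closer, so Ti⁴⁺ is smallest and Ti³⁺ is largest.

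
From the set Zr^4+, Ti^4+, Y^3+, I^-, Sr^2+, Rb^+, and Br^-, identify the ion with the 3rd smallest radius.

Y^3+

First list Z and electron count for each: Ti^4+: 18 e⁻, Z=22, Zr^4+: 36 e⁻, Z=40, Y^3+: 36 e⁻, Z=39, Sr^2+: 36 e⁻, Z=38, Rb^+: 36 e⁻, Z=37, Br^-: 36 e⁻, Z=35, I^-: 54 e⁻, Z=53. Ti^4+ < Zr^4+ (same group, 1 shell fewer); Zr^4+ < Y^3+ (isoelectronic, higher Z=40 is smaller); Y^3+ < Sr^2+ (isoelectronic, higher Z=39 is smaller); Sr^2+ < Rb^+ (both 36 e⁻, Z=38>37); Rb^+ < Br^- (isoelectronic, higher Z=37 is smaller); Br^- < I^- (same group, period 4 vs 5).
Full ascending order: Ti^4+ < Zr^4+ < Y^3+ < Sr^2+ < Rb^+ < Br^- < I^-. Counting from the smallest, position 3 is Y^3+.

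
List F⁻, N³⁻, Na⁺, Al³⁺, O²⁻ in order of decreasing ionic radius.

All of these have 10 electrons (isoelectronic). With the same electron cloud, the ion with the most protons pulls it in tightest. Nuclear charges: Al³⁺ (Z=13), Na⁺ (Z=11), F⁻ (Z=9), O²⁻ (Z=8), N³⁻ (Z=7). Highest Z is smallest.

N³⁻ > O²⁻ > F⁻ > Na⁺ > Al³⁺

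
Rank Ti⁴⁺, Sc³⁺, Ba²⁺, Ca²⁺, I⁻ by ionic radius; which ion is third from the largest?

Tabulating Z and e⁻: Ti⁴⁺ has 18 e⁻ (Z=22), Sc³⁺ has 18 e⁻ (Z=21), Ca²⁺ has 18 e⁻ (Z=20), Ba²⁺ has 54 e⁻ (Z=56), I⁻ has 54 e⁻ (Z=53). Ti⁴⁺ < Sc³⁺ (isoelectronic, higher Z=22 is smaller); Sc³⁺ < Ca²⁺ (both 18 e⁻, Z=21>20); Ca²⁺ < Ba²⁺ (same group, 2 shells fewer); Ba²⁺ < I⁻ (both 54 e⁻, Z=56>53).
So the order is Ti⁴⁺ < Sc³⁺ < Ca²⁺ < Ba²⁺ < I⁻; the 3rd-largest ion is Ca²⁺.

Ca²⁺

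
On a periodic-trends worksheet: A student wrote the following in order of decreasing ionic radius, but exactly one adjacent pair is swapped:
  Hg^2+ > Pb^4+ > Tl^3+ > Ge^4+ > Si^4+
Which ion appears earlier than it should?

Check each adjacent pair. Pb^4+ and Tl^3+ are reversed: they are isoelectronic (78 e⁻) and Pb has more protons than Tl (82 vs 81), making Pb^4+ smaller. No other neighbouring pair contradicts the periodic trends, so Pb^4+ is the ion listed too early.

Pb^4+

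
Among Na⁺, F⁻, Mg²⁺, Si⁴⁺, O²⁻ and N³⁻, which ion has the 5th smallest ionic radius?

Each ion has 10 electrons. The ranking follows nuclear charge in reverse — greater Z gives a smaller radius. Si⁴⁺ (Z=14), Mg²⁺ (Z=12), Na⁺ (Z=11), F⁻ (Z=9), O²⁻ (Z=8), N³⁻ (Z=7).
That gives Si⁴⁺ < Mg²⁺ < Na⁺ < F⁻ < O²⁻ < N³⁻. From the smallest end, number 5 is O²⁻.

O²⁻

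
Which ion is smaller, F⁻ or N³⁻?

F⁻

Each ion has 10 electrons. The ranking follows nuclear charge in reverse — greater Z gives a smaller radius. F⁻ (Z=9), N³⁻ (Z=7).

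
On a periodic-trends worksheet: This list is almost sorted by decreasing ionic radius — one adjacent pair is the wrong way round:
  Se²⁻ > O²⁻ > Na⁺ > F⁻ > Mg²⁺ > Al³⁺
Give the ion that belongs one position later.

Na⁺

The pair Na⁺, F⁻ is the wrong way round — they are isoelectronic (10 e⁻) and Na has more protons than F (11 vs 9), making Na⁺ smaller. All other adjacent pairs agree with periodic trends, so Na⁺ is the misplaced ion.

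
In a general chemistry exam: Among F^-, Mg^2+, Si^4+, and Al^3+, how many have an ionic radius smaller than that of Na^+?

3

Each ion has 10 electrons. The ranking follows nuclear charge in reverse — greater Z gives a smaller radius. Si^4+ (Z=14), Al^3+ (Z=13), Mg^2+ (Z=12), Na^+ (Z=11), F^- (Z=9).
Relative to Na^+, the ions that are smaller are Si^4+, Al^3+, Mg^2+. Count: 3.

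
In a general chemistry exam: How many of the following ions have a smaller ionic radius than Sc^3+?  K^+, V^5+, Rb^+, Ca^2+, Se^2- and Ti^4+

2

Electron counts and nuclear charges: V^5+: 18 e⁻, Z=23, Ti^4+: 18 e⁻, Z=22, Sc^3+: 18 e⁻, Z=21, Ca^2+: 18 e⁻, Z=20, K^+: 18 e⁻, Z=19, Rb^+: 36 e⁻, Z=37, Se^2-: 36 e⁻, Z=34. V^5+ < Ti^4+ (both 18 e⁻, Z=23>22); Ti^4+ < Sc^3+ (both 18 e⁻, Z=22>21); Sc^3+ < Ca^2+ (isoelectronic, higher Z=21 is smaller); Ca^2+ < K^+ (isoelectronic, higher Z=20 is smaller); K^+ < Rb^+ (same group, 1 shell fewer); Rb^+ < Se^2- (isoelectronic, higher Z=37 is smaller).
Overall: V^5+ < Ti^4+ < Sc^3+ < Ca^2+ < K^+ < Rb^+ < Se^2-. Sc^3+ has 2 below it and 4 above. That's 2.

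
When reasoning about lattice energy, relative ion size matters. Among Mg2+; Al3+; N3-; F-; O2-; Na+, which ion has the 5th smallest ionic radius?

Isoelectronic series (10 e⁻ each). Size is set by nuclear charge: more protons means a smaller ion. Al3+ (Z=13), Mg2+ (Z=12), Na+ (Z=11), F- (Z=9), O2- (Z=8), N3- (Z=7).
So the order is Al3+ < Mg2+ < Na+ < F- < O2- < N3-; the 5th-smallest ion is O2-.

O2-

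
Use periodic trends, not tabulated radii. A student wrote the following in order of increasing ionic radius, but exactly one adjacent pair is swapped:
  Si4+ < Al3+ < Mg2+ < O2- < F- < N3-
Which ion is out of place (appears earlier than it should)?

The pair O2-, F- is the wrong way round — F- and O2- share 10 electrons; the higher nuclear charge on F (Z=9) contracts it more, so F- < O2-. All other adjacent pairs agree with periodic trends, so O2- is the misplaced ion.

O2-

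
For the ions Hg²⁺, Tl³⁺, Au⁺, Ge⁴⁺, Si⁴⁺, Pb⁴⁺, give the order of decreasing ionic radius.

First list Z and electron count for each: Si⁴⁺ (Z=14, 10 e⁻), Ge⁴⁺ (Z=32, 28 e⁻), Pb⁴⁺ (Z=82, 78 e⁻), Tl³⁺ (Z=81, 78 e⁻), Hg²⁺ (Z=80, 78 e⁻), Au⁺ (Z=79, 78 e⁻). Si⁴⁺ < Ge⁴⁺ (same group, period 3 vs 4); Ge⁴⁺ < Pb⁴⁺ (same group, period 4 vs 6); Pb⁴⁺ < Tl³⁺ (both 78 e⁻, Z=82>81); Tl³⁺ < Hg²⁺ (both 78 e⁻, Z=81>80); Hg²⁺ < Au⁺ (isoelectronic, higher Z=80 is smaller).

Au⁺ > Hg²⁺ > Tl³⁺ > Pb⁴⁺ > Ge⁴⁺ > Si⁴⁺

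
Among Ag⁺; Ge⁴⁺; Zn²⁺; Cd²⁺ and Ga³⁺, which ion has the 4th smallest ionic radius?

Cd²⁺

Ge⁴⁺ has 28 e⁻ (Z=32), Ga³⁺ has 28 e⁻ (Z=31), Zn²⁺ has 28 e⁻ (Z=30), Cd²⁺ has 46 e⁻ (Z=48), Ag⁺ has 46 e⁻ (Z=47). Ge⁴⁺ < Ga³⁺ (both 28 e⁻, Z=32>31); Ga³⁺ < Zn²⁺ (both 28 e⁻, Z=31>30); Zn²⁺ < Cd²⁺ (same group, period 4 vs 5); Cd²⁺ < Ag⁺ (isoelectronic, higher Z=48 is smaller).
Full ascending order: Ge⁴⁺ < Ga³⁺ < Zn²⁺ < Cd²⁺ < Ag⁺. Counting from the smallest, position 4 is Cd²⁺.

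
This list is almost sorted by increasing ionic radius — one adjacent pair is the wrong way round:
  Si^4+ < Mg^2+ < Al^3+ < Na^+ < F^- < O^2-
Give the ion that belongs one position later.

Mg^2+

Compare adjacent ions: both have 10 electrons but Z(Al)=13 > Z(Mg)=12, so Al^3+ should be the smaller of the two — yet in this increasing list Mg^2+ sits before Al^3+. Nothing else is reversed, so Mg^2+ should move one place to the right.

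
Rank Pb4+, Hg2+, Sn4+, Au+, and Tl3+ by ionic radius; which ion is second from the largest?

Hg2+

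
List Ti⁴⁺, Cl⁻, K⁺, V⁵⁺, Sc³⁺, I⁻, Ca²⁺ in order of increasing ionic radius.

V⁵⁺ < Ti⁴⁺ < Sc³⁺ < Ca²⁺ < K⁺ < Cl⁻ < I⁻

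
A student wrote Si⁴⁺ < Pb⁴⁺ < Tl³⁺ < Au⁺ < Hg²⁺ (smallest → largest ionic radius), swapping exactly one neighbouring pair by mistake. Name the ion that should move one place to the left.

Hg²⁺

The pair Au⁺, Hg²⁺ is the wrong way round — Hg²⁺ and Au⁺ share 78 electrons; the higher nuclear charge on Hg (Z=80) contracts it more, so Hg²⁺ < Au⁺. All other adjacent pairs agree with periodic trends, so Hg²⁺ is the misplaced ion.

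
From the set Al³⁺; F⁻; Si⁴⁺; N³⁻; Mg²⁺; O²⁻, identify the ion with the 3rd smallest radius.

Mg²⁺

Each ion has 10 electrons. The ranking follows nuclear charge in reverse — greater Z gives a smaller radius. Si⁴⁺ (Z=14), Al³⁺ (Z=13), Mg²⁺ (Z=12), F⁻ (Z=9), O²⁻ (Z=8), N³⁻ (Z=7).
That gives Si⁴⁺ < Al³⁺ < Mg²⁺ < F⁻ < O²⁻ < N³⁻. From the smallest end, number 3 is Mg²⁺.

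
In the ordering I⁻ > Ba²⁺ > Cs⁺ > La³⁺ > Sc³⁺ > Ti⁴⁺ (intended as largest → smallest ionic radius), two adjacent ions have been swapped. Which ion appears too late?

Cs⁺

Scanning neighbour by neighbour, only Ba²⁺/Cs⁺ violates a trend: Ba²⁺ and Cs⁺ share 54 electrons; the higher nuclear charge on Ba (Z=56) contracts it more, so Ba²⁺ < Cs⁺. That makes Cs⁺ the one sitting a position late relative to where it belongs.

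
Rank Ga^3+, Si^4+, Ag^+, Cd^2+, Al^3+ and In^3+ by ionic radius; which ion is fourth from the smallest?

Si^4+ has 10 e⁻ (Z=14), Al^3+ has 10 e⁻ (Z=13), Ga^3+ has 28 e⁻ (Z=31), In^3+ has 46 e⁻ (Z=49), Cd^2+ has 46 e⁻ (Z=48), Ag^+ has 46 e⁻ (Z=47). Si^4+ < Al^3+ (both 10 e⁻, Z=14>13); Al^3+ < Ga^3+ (same group, 1 shell fewer); Ga^3+ < In^3+ (same group, period 4 vs 5); In^3+ < Cd^2+ (isoelectronic, higher Z=49 is smaller); Cd^2+ < Ag^+ (both 46 e⁻, Z=48>47).
Full ascending order: Si^4+ < Al^3+ < Ga^3+ < In^3+ < Cd^2+ < Ag^+. Counting from the smallest, position 4 is In^3+.

In^3+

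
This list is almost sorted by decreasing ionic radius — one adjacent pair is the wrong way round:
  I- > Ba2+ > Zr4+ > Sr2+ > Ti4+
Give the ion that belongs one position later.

Zr4+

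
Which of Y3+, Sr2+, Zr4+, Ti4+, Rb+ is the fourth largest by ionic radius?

Zr4+

First list Z and electron count for each: Ti4+: 18 e⁻, Z=22, Zr4+: 36 e⁻, Z=40, Y3+: 36 e⁻, Z=39, Sr2+: 36 e⁻, Z=38, Rb+: 36 e⁻, Z=37. Ti4+ < Zr4+ (same group, period 4 vs 5); Zr4+ < Y3+ (both 36 e⁻, Z=40>39); Y3+ < Sr2+ (both 36 e⁻, Z=39>38); Sr2+ < Rb+ (isoelectronic, higher Z=38 is smaller).
Full ascending order: Ti4+ < Zr4+ < Y3+ < Sr2+ < Rb+. Counting from the largest, position 4 is Zr4+.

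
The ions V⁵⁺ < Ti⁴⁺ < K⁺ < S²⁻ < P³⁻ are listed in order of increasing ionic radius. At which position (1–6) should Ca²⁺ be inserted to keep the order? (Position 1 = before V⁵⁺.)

3

All of these have 18 electrons (isoelectronic). With the same electron cloud, the ion with the most protons pulls it in tightest. Nuclear charges: V⁵⁺ (Z=23), Ti⁴⁺ (Z=22), Ca²⁺ (Z=20), K⁺ (Z=19), S²⁻ (Z=16), P³⁻ (Z=15). Highest Z is smallest.
With Ca²⁺ included the full order is V⁵⁺ < Ti⁴⁺ < Ca²⁺ < K⁺ < S²⁻ < P³⁻, so it takes position 3.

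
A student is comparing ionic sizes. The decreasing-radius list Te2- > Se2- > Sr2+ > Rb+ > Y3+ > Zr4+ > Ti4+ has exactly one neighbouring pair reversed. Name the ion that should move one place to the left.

Rb+

Compare adjacent ions: Sr2+ and Rb+ share 36 electrons; the higher nuclear charge on Sr (Z=38) contracts it more, so Sr2+ < Rb+ — yet in this decreasing list Sr2+ sits before Rb+. Nothing else is reversed, so Rb+ should move one place to the left.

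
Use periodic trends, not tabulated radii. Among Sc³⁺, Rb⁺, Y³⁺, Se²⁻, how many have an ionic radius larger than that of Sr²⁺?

Electron counts and nuclear charges: Sc³⁺: 18 e⁻, Z=21, Y³⁺: 36 e⁻, Z=39, Sr²⁺: 36 e⁻, Z=38, Rb⁺: 36 e⁻, Z=37, Se²⁻: 36 e⁻, Z=34. Sc³⁺ < Y³⁺ (same group, period 4 vs 5); Y³⁺ < Sr²⁺ (both 36 e⁻, Z=39>38); Sr²⁺ < Rb⁺ (both 36 e⁻, Z=38>37); Rb⁺ < Se²⁻ (both 36 e⁻, Z=37>34).
Overall: Sc³⁺ < Y³⁺ < Sr²⁺ < Rb⁺ < Se²⁻. Sr²⁺ has 2 below it and 2 above. Count: 2.

2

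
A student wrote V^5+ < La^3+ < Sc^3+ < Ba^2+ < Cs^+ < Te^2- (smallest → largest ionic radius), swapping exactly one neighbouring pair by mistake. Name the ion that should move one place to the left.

Sc^3+

Compare adjacent ions: same group and charge — period 4 sits above period 6, so Sc^3+ is smaller — yet in this increasing list La^3+ sits before Sc^3+. Nothing else is reversed, so Sc^3+ should move one place to the left.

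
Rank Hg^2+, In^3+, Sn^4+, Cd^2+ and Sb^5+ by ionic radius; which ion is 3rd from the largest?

Work out protons and electrons: Sb^5+: 46 e⁻, Z=51, Sn^4+: 46 e⁻, Z=50, In^3+: 46 e⁻, Z=49, Cd^2+: 46 e⁻, Z=48, Hg^2+: 78 e⁻, Z=80. Sb^5+ < Sn^4+ (both 46 e⁻, Z=51>50); Sn^4+ < In^3+ (both 46 e⁻, Z=50>49); In^3+ < Cd^2+ (isoelectronic, higher Z=49 is smaller); Cd^2+ < Hg^2+ (same group, period 5 vs 6).
So the order is Sb^5+ < Sn^4+ < In^3+ < Cd^2+ < Hg^2+; the 3rd-largest ion is In^3+.

In^3+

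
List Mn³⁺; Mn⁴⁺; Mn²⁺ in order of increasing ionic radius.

Mn⁴⁺ < Mn³⁺ < Mn²⁺

Same element, different charge: the more highly charged cation has fewer electrons and a greater effective nuclear charge per electron, making Mn⁴⁺ the smallest.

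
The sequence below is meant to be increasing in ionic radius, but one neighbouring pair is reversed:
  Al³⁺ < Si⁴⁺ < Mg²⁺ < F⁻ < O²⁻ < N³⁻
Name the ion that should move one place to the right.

Al³⁺

Compare adjacent ions: both have 10 electrons but Z(Si)=14 > Z(Al)=13, so Si⁴⁺ should be the smaller of the two — yet in this increasing list Al³⁺ sits before Si⁴⁺. Nothing else is reversed, so Al³⁺ should move one place to the right.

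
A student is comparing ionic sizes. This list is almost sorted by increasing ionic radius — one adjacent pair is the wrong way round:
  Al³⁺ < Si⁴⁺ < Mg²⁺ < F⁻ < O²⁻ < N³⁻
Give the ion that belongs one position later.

Al³⁺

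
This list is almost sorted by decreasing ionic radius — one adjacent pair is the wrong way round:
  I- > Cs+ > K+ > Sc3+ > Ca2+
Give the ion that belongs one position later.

Compare adjacent ions: Sc3+ and Ca2+ share 18 electrons; the higher nuclear charge on Sc (Z=21) contracts it more, so Sc3+ < Ca2+ — yet in this decreasing list Sc3+ sits before Ca2+. Nothing else is reversed, so Sc3+ should move one place to the right.

Sc3+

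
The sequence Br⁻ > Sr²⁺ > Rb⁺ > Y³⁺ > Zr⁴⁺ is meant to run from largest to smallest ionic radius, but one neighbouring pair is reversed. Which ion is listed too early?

Sr²⁺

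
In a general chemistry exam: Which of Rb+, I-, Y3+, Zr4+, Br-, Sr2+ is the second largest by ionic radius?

Tabulating Z and e⁻: Zr4+: 36 e⁻, Z=40, Y3+: 36 e⁻, Z=39, Sr2+: 36 e⁻, Z=38, Rb+: 36 e⁻, Z=37, Br-: 36 e⁻, Z=35, I-: 54 e⁻, Z=53. Zr4+ < Y3+ (both 36 e⁻, Z=40>39); Y3+ < Sr2+ (isoelectronic, higher Z=39 is smaller); Sr2+ < Rb+ (both 36 e⁻, Z=38>37); Rb+ < Br- (both 36 e⁻, Z=37>35); Br- < I- (same group, 1 shell fewer).
So the order is Zr4+ < Y3+ < Sr2+ < Rb+ < Br- < I-; the 2nd-largest ion is Br-.

Br-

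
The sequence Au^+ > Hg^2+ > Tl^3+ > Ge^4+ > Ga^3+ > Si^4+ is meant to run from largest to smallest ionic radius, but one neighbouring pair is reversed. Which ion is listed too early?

Ge^4+

Compare adjacent ions: both have 28 electrons but Z(Ge)=32 > Z(Ga)=31, so Ge^4+ should be the smaller of the two — yet in this decreasing list Ge^4+ sits before Ga^3+. Nothing else is reversed, so Ge^4+ should move one place to the right.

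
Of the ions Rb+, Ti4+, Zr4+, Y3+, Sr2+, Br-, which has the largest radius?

Br-

Work out protons and electrons: Ti4+ (Z=22, 18 e⁻), Zr4+ (Z=40, 36 e⁻), Y3+ (Z=39, 36 e⁻), Sr2+ (Z=38, 36 e⁻), Rb+ (Z=37, 36 e⁻), Br- (Z=35, 36 e⁻). Ti4+ < Zr4+ (same group, period 4 vs 5); Zr4+ < Y3+ (isoelectronic, higher Z=40 is smaller); Y3+ < Sr2+ (both 36 e⁻, Z=39>38); Sr2+ < Rb+ (both 36 e⁻, Z=38>37); Rb+ < Br- (isoelectronic, higher Z=37 is smaller).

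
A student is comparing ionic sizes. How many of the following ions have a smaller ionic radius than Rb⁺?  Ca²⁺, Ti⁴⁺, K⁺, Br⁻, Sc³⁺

First list Z and electron count for each: Ti⁴⁺ has 18 e⁻ (Z=22), Sc³⁺ has 18 e⁻ (Z=21), Ca²⁺ has 18 e⁻ (Z=20), K⁺ has 18 e⁻ (Z=19), Rb⁺ has 36 e⁻ (Z=37), Br⁻ has 36 e⁻ (Z=35). Ti⁴⁺ < Sc³⁺ (isoelectronic, higher Z=22 is smaller); Sc³⁺ < Ca²⁺ (isoelectronic, higher Z=21 is smaller); Ca²⁺ < K⁺ (isoelectronic, higher Z=20 is smaller); K⁺ < Rb⁺ (same group, 1 shell fewer); Rb⁺ < Br⁻ (isoelectronic, higher Z=37 is smaller).
Placing each against Rb⁺: smaller — Ti⁴⁺, Sc³⁺, Ca²⁺, K⁺; larger — Br⁻. Count: 4.

4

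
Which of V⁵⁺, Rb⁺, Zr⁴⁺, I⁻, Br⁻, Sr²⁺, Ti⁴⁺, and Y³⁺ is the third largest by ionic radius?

Rb⁺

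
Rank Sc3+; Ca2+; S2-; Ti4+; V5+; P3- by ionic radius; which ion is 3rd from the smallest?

Each ion has 18 electrons. The ranking follows nuclear charge in reverse — greater Z gives a smaller radius. V5+ (Z=23), Ti4+ (Z=22), Sc3+ (Z=21), Ca2+ (Z=20), S2- (Z=16), P3- (Z=15).
So the order is V5+ < Ti4+ < Sc3+ < Ca2+ < S2- < P3-; the 3rd-smallest ion is Sc3+.

Sc3+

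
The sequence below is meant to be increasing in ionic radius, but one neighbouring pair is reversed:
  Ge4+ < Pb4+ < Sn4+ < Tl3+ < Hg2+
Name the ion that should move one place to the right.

Pb4+

Check each adjacent pair. Pb4+ and Sn4+ are reversed: Sn4+ and Pb4+ are in one column with the same charge; the lighter period-5 ion has one fewer shell and is smaller. No other neighbouring pair contradicts the periodic trends, so Pb4+ is the ion listed too early.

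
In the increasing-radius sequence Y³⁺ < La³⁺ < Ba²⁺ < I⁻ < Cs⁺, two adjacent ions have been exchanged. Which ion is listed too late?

The pair I⁻, Cs⁺ is the wrong way round — both have 54 electrons but Z(Cs)=55 > Z(I)=53, so Cs⁺ should be the smaller of the two. All other adjacent pairs agree with periodic trends, so Cs⁺ is the misplaced ion.

Cs⁺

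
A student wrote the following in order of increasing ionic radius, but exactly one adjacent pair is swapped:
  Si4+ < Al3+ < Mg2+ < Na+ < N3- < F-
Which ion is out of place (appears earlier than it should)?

N3-

Compare adjacent ions: F- and N3- share 10 electrons; the higher nuclear charge on F (Z=9) contracts it more, so F- < N3- — yet in this increasing list N3- sits before F-. Nothing else is reversed, so N3- should move one place to the right.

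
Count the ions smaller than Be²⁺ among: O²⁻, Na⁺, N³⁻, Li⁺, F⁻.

Be²⁺: 2 e⁻, Z=4, Li⁺: 2 e⁻, Z=3, Na⁺: 10 e⁻, Z=11, F⁻: 10 e⁻, Z=9, O²⁻: 10 e⁻, Z=8, N³⁻: 10 e⁻, Z=7. Be²⁺ < Li⁺ (both 2 e⁻, Z=4>3); Li⁺ < Na⁺ (same group, 1 shell fewer); Na⁺ < F⁻ (isoelectronic, higher Z=11 is smaller); F⁻ < O²⁻ (isoelectronic, higher Z=9 is smaller); O²⁻ < N³⁻ (both 10 e⁻, Z=8>7).
Relative to Be²⁺, the ions that are smaller are none. Count: 0.

0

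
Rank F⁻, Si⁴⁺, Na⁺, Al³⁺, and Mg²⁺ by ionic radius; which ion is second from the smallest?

Al³⁺

Each ion has 10 electrons. The ranking follows nuclear charge in reverse — greater Z gives a smaller radius. Si⁴⁺ (Z=14), Al³⁺ (Z=13), Mg²⁺ (Z=12), Na⁺ (Z=11), F⁻ (Z=9).
So the order is Si⁴⁺ < Al³⁺ < Mg²⁺ < Na⁺ < F⁻; the 2nd-smallest ion is Al³⁺.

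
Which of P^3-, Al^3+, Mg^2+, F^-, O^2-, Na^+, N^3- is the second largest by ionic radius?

Tabulating Z and e⁻: Al^3+: 10 e⁻, Z=13, Mg^2+: 10 e⁻, Z=12, Na^+: 10 e⁻, Z=11, F^-: 10 e⁻, Z=9, O^2-: 10 e⁻, Z=8, N^3-: 10 e⁻, Z=7, P^3-: 18 e⁻, Z=15. Al^3+ < Mg^2+ (both 10 e⁻, Z=13>12); Mg^2+ < Na^+ (isoelectronic, higher Z=12 is smaller); Na^+ < F^- (both 10 e⁻, Z=11>9); F^- < O^2- (isoelectronic, higher Z=9 is smaller); O^2- < N^3- (isoelectronic, higher Z=8 is smaller); N^3- < P^3- (same group, 1 shell fewer).
So the order is Al^3+ < Mg^2+ < Na^+ < F^- < O^2- < N^3- < P^3-; the 2nd-largest ion is N^3-.

N^3-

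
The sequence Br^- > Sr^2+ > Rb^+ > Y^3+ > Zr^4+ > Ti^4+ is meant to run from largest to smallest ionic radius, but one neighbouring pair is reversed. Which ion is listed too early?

Sr^2+

Check each adjacent pair. Sr^2+ and Rb^+ are reversed: both have 36 electrons but Z(Sr)=38 > Z(Rb)=37, so Sr^2+ should be the smaller of the two. No other neighbouring pair contradicts the periodic trends, so Sr^2+ is the ion listed too early.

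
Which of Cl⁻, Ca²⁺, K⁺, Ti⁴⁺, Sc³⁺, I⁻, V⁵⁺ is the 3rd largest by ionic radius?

K⁺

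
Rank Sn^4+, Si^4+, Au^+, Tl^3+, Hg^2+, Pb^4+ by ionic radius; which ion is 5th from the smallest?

Tabulating Z and e⁻: Si^4+ has 10 e⁻ (Z=14), Sn^4+ has 46 e⁻ (Z=50), Pb^4+ has 78 e⁻ (Z=82), Tl^3+ has 78 e⁻ (Z=81), Hg^2+ has 78 e⁻ (Z=80), Au^+ has 78 e⁻ (Z=79). Si^4+ < Sn^4+ (same group, 2 shells fewer); Sn^4+ < Pb^4+ (same group, period 5 vs 6); Pb^4+ < Tl^3+ (isoelectronic, higher Z=82 is smaller); Tl^3+ < Hg^2+ (isoelectronic, higher Z=81 is smaller); Hg^2+ < Au^+ (both 78 e⁻, Z=80>79).
That gives Si^4+ < Sn^4+ < Pb^4+ < Tl^3+ < Hg^2+ < Au^+. From the smallest end, number 5 is Hg^2+.

Hg^2+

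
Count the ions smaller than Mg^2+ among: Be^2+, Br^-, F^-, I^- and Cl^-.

First list Z and electron count for each: Be^2+ has 2 e⁻ (Z=4), Mg^2+ has 10 e⁻ (Z=12), F^- has 10 e⁻ (Z=9), Cl^- has 18 e⁻ (Z=17), Br^- has 36 e⁻ (Z=35), I^- has 54 e⁻ (Z=53). Be^2+ < Mg^2+ (same group, 1 shell fewer); Mg^2+ < F^- (isoelectronic, higher Z=12 is smaller); F^- < Cl^- (same group, period 2 vs 3); Cl^- < Br^- (same group, 1 shell fewer); Br^- < I^- (same group, period 4 vs 5).
Placing each against Mg^2+: smaller — Be^2+; larger — F^-, Cl^-, Br^-, I^-. So 1 is smaller.

1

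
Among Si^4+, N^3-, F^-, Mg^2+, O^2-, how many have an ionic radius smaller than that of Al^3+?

All of these have 10 electrons (isoelectronic). With the same electron cloud, the ion with the most protons pulls it in tightest. Nuclear charges: Si^4+ (Z=14), Al^3+ (Z=13), Mg^2+ (Z=12), F^- (Z=9), O^2- (Z=8), N^3- (Z=7). Highest Z is smallest.
Overall: Si^4+ < Al^3+ < Mg^2+ < F^- < O^2- < N^3-. Al^3+ has 1 below it and 4 above. That's 1.

1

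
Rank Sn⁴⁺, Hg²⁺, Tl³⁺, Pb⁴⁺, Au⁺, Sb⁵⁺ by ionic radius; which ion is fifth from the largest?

Sn⁴⁺

First list Z and electron count for each: Sb⁵⁺: 46 e⁻, Z=51, Sn⁴⁺: 46 e⁻, Z=50, Pb⁴⁺: 78 e⁻, Z=82, Tl³⁺: 78 e⁻, Z=81, Hg²⁺: 78 e⁻, Z=80, Au⁺: 78 e⁻, Z=79. Sb⁵⁺ < Sn⁴⁺ (isoelectronic, higher Z=51 is smaller); Sn⁴⁺ < Pb⁴⁺ (same group, period 5 vs 6); Pb⁴⁺ < Tl³⁺ (both 78 e⁻, Z=82>81); Tl³⁺ < Hg²⁺ (both 78 e⁻, Z=81>80); Hg²⁺ < Au⁺ (isoelectronic, higher Z=80 is smaller).
So the order is Sb⁵⁺ < Sn⁴⁺ < Pb⁴⁺ < Tl³⁺ < Hg²⁺ < Au⁺; the 5th-largest ion is Sn⁴⁺.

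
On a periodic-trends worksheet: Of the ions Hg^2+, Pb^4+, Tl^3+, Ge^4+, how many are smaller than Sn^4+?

Work out protons and electrons: Ge^4+ has 28 e⁻ (Z=32), Sn^4+ has 46 e⁻ (Z=50), Pb^4+ has 78 e⁻ (Z=82), Tl^3+ has 78 e⁻ (Z=81), Hg^2+ has 78 e⁻ (Z=80). Ge^4+ < Sn^4+ (same group, period 4 vs 5); Sn^4+ < Pb^4+ (same group, 1 shell fewer); Pb^4+ < Tl^3+ (both 78 e⁻, Z=82>81); Tl^3+ < Hg^2+ (both 78 e⁻, Z=81>80).
Ordering all of them (including Sn^4+) by radius gives Ge^4+ < Sn^4+ < Pb^4+ < Tl^3+ < Hg^2+. Count: 1.

1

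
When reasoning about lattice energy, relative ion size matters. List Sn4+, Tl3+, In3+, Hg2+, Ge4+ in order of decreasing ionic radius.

Electron counts and nuclear charges: Ge4+ has 28 e⁻ (Z=32), Sn4+ has 46 e⁻ (Z=50), In3+ has 46 e⁻ (Z=49), Tl3+ has 78 e⁻ (Z=81), Hg2+ has 78 e⁻ (Z=80). Ge4+ < Sn4+ (same group, period 4 vs 5); Sn4+ < In3+ (both 46 e⁻, Z=50>49); In3+ < Tl3+ (same group, period 5 vs 6); Tl3+ < Hg2+ (both 78 e⁻, Z=81>80).

Hg2+ > Tl3+ > In3+ > Sn4+ > Ge4+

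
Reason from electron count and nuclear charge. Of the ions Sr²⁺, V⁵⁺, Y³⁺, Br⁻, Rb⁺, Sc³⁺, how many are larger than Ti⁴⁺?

5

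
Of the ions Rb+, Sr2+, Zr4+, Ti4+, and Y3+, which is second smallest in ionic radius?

Tabulating Z and e⁻: Ti4+: 18 e⁻, Z=22, Zr4+: 36 e⁻, Z=40, Y3+: 36 e⁻, Z=39, Sr2+: 36 e⁻, Z=38, Rb+: 36 e⁻, Z=37. Ti4+ < Zr4+ (same group, period 4 vs 5); Zr4+ < Y3+ (isoelectronic, higher Z=40 is smaller); Y3+ < Sr2+ (both 36 e⁻, Z=39>38); Sr2+ < Rb+ (both 36 e⁻, Z=38>37).
So the order is Ti4+ < Zr4+ < Y3+ < Sr2+ < Rb+; the 2nd-smallest ion is Zr4+.

Zr4+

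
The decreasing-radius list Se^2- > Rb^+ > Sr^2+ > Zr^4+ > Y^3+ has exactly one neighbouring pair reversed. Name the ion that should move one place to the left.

Y^3+

The pair Zr^4+, Y^3+ is the wrong way round — both have 36 electrons but Z(Zr)=40 > Z(Y)=39, so Zr^4+ should be the smaller of the two. All other adjacent pairs agree with periodic trends, so Y^3+ is the misplaced ion.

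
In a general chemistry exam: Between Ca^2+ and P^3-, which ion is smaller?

These species are isoelectronic with 18 electrons. The only difference is the number of protons: Ca^2+ (Z=20), P^3- (Z=15). The strongest nuclear pull (Ca^2+) gives the smallest ion.

Ca^2+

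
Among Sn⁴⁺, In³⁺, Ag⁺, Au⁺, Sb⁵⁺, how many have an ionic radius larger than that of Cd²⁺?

2

Work out protons and electrons: Sb⁵⁺: 46 e⁻, Z=51, Sn⁴⁺: 46 e⁻, Z=50, In³⁺: 46 e⁻, Z=49, Cd²⁺: 46 e⁻, Z=48, Ag⁺: 46 e⁻, Z=47, Au⁺: 78 e⁻, Z=79. Sb⁵⁺ < Sn⁴⁺ (both 46 e⁻, Z=51>50); Sn⁴⁺ < In³⁺ (both 46 e⁻, Z=50>49); In³⁺ < Cd²⁺ (isoelectronic, higher Z=49 is smaller); Cd²⁺ < Ag⁺ (both 46 e⁻, Z=48>47); Ag⁺ < Au⁺ (same group, 1 shell fewer).
Ordering all of them (including Cd²⁺) by radius gives Sb⁵⁺ < Sn⁴⁺ < In³⁺ < Cd²⁺ < Ag⁺ < Au⁺. Count: 2.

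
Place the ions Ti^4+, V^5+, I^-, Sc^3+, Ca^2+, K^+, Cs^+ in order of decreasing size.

I^- > Cs^+ > K^+ > Ca^2+ > Sc^3+ > Ti^4+ > V^5+

V^5+: 18 e⁻, Z=23, Ti^4+: 18 e⁻, Z=22, Sc^3+: 18 e⁻, Z=21, Ca^2+: 18 e⁻, Z=20, K^+: 18 e⁻, Z=19, Cs^+: 54 e⁻, Z=55, I^-: 54 e⁻, Z=53. V^5+ < Ti^4+ (both 18 e⁻, Z=23>22); Ti^4+ < Sc^3+ (both 18 e⁻, Z=22>21); Sc^3+ < Ca^2+ (both 18 e⁻, Z=21>20); Ca^2+ < K^+ (both 18 e⁻, Z=20>19); K^+ < Cs^+ (same group, 2 shells fewer); Cs^+ < I^- (isoelectronic, higher Z=55 is smaller).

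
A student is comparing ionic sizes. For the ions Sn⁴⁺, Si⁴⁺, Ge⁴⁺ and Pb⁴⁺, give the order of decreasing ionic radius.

Pb⁴⁺ > Sn⁴⁺ > Ge⁴⁺ > Si⁴⁺

Same group, same charge. Going down the group adds an extra shell of electrons, so the ion gets larger: Si⁴⁺ is highest in the group and smallest.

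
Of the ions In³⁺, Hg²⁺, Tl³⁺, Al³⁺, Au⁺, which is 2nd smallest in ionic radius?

First list Z and electron count for each: Al³⁺ (Z=13, 10 e⁻), In³⁺ (Z=49, 46 e⁻), Tl³⁺ (Z=81, 78 e⁻), Hg²⁺ (Z=80, 78 e⁻), Au⁺ (Z=79, 78 e⁻). Al³⁺ < In³⁺ (same group, period 3 vs 5); In³⁺ < Tl³⁺ (same group, period 5 vs 6); Tl³⁺ < Hg²⁺ (both 78 e⁻, Z=81>80); Hg²⁺ < Au⁺ (isoelectronic, higher Z=80 is smaller).
Ordering: Al³⁺ < In³⁺ < Tl³⁺ < Hg²⁺ < Au⁺. The 2nd smallest is In³⁺.

In³⁺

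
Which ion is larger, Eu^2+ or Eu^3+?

Eu^2+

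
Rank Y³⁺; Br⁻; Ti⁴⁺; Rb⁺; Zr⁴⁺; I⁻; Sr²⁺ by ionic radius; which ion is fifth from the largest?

Y³⁺

Electron counts and nuclear charges: Ti⁴⁺ has 18 e⁻ (Z=22), Zr⁴⁺ has 36 e⁻ (Z=40), Y³⁺ has 36 e⁻ (Z=39), Sr²⁺ has 36 e⁻ (Z=38), Rb⁺ has 36 e⁻ (Z=37), Br⁻ has 36 e⁻ (Z=35), I⁻ has 54 e⁻ (Z=53). Ti⁴⁺ < Zr⁴⁺ (same group, 1 shell fewer); Zr⁴⁺ < Y³⁺ (isoelectronic, higher Z=40 is smaller); Y³⁺ < Sr²⁺ (both 36 e⁻, Z=39>38); Sr²⁺ < Rb⁺ (isoelectronic, higher Z=38 is smaller); Rb⁺ < Br⁻ (isoelectronic, higher Z=37 is smaller); Br⁻ < I⁻ (same group, 1 shell fewer).
So the order is Ti⁴⁺ < Zr⁴⁺ < Y³⁺ < Sr²⁺ < Rb⁺ < Br⁻ < I⁻; the 5th-largest ion is Y³⁺.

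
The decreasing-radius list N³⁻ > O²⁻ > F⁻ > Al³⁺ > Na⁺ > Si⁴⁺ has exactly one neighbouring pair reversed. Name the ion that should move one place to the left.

Compare adjacent ions: both have 10 electrons but Z(Al)=13 > Z(Na)=11, so Al³⁺ should be the smaller of the two — yet in this decreasing list Al³⁺ sits before Na⁺. Nothing else is reversed, so Na⁺ should move one place to the left.

Na⁺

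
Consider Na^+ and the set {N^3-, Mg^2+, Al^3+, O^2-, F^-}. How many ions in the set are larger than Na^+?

3

These species are isoelectronic with 10 electrons. The only difference is the number of protons: Al^3+ (Z=13), Mg^2+ (Z=12), Na^+ (Z=11), F^- (Z=9), O^2- (Z=8), N^3- (Z=7). The strongest nuclear pull (Al^3+) gives the smallest ion.
Relative to Na^+, the ions that are larger are F^-, O^2-, N^3-. Count: 3.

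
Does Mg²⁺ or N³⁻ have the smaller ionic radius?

Mg²⁺

All of these have 10 electrons (isoelectronic). With the same electron cloud, the ion with the most protons pulls it in tightest. Nuclear charges: Mg²⁺ (Z=12), N³⁻ (Z=7). Highest Z is smallest.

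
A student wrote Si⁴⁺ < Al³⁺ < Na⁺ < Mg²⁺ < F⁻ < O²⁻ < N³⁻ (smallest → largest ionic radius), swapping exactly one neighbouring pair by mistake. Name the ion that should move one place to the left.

Mg²⁺

Compare adjacent ions: Mg²⁺ and Na⁺ share 10 electrons; the higher nuclear charge on Mg (Z=12) contracts it more, so Mg²⁺ < Na⁺ — yet in this increasing list Na⁺ sits before Mg²⁺. Nothing else is reversed, so Mg²⁺ should move one place to the left.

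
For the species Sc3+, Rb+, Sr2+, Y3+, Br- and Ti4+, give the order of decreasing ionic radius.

Work out protons and electrons: Ti4+ has 18 e⁻ (Z=22), Sc3+ has 18 e⁻ (Z=21), Y3+ has 36 e⁻ (Z=39), Sr2+ has 36 e⁻ (Z=38), Rb+ has 36 e⁻ (Z=37), Br- has 36 e⁻ (Z=35). Ti4+ < Sc3+ (both 18 e⁻, Z=22>21); Sc3+ < Y3+ (same group, period 4 vs 5); Y3+ < Sr2+ (both 36 e⁻, Z=39>38); Sr2+ < Rb+ (both 36 e⁻, Z=38>37); Rb+ < Br- (both 36 e⁻, Z=37>35).

Br- > Rb+ > Sr2+ > Y3+ > Sc3+ > Ti4+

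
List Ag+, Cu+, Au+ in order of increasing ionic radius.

Same group, same charge. Going down the group adds an extra shell of electrons, so the ion gets larger: Cu+ is highest in the group and smallest.

Cu+ < Ag+ < Au+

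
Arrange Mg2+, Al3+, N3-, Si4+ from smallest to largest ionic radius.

Si4+ < Al3+ < Mg2+ < N3-

These species are isoelectronic with 10 electrons. The only difference is the number of protons: Si4+ (Z=14), Al3+ (Z=13), Mg2+ (Z=12), N3- (Z=7). The strongest nuclear pull (Si4+) gives the smallest ion.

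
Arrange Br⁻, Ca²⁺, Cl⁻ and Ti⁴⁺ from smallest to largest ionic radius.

Ti⁴⁺ < Ca²⁺ < Cl⁻ < Br⁻

Ti⁴⁺ (Z=22, 18 e⁻), Ca²⁺ (Z=20, 18 e⁻), Cl⁻ (Z=17, 18 e⁻), Br⁻ (Z=35, 36 e⁻). Ti⁴⁺ < Ca²⁺ (isoelectronic, higher Z=22 is smaller); Ca²⁺ < Cl⁻ (isoelectronic, higher Z=20 is smaller); Cl⁻ < Br⁻ (same group, 1 shell fewer).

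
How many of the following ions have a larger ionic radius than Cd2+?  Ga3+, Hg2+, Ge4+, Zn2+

1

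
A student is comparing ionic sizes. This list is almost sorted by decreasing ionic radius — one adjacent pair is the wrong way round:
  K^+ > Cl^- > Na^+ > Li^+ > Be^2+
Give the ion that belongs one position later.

K^+

Scanning neighbour by neighbour, only K^+/Cl^- violates a trend: they are isoelectronic (18 e⁻) and K has more protons than Cl (19 vs 17), making K^+ smaller. That makes K^+ the one sitting a position early relative to where it belongs.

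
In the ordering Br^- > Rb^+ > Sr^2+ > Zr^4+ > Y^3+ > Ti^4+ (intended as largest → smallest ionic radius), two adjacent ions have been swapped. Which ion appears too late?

The pair Zr^4+, Y^3+ is the wrong way round — Zr^4+ and Y^3+ share 36 electrons; the higher nuclear charge on Zr (Z=40) contracts it more, so Zr^4+ < Y^3+. All other adjacent pairs agree with periodic trends, so Y^3+ is the misplaced ion.

Y^3+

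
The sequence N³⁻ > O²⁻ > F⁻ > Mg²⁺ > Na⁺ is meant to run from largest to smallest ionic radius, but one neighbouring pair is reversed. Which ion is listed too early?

The pair Mg²⁺, Na⁺ is the wrong way round — they are isoelectronic (10 e⁻) and Mg has more protons than Na (12 vs 11), making Mg²⁺ smaller. All other adjacent pairs agree with periodic trends, so Mg²⁺ is the misplaced ion.

Mg²⁺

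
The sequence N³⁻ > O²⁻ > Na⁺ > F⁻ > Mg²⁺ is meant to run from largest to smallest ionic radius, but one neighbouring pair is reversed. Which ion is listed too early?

Na⁺

Scanning neighbour by neighbour, only Na⁺/F⁻ violates a trend: they are isoelectronic (10 e⁻) and Na has more protons than F (11 vs 9), making Na⁺ smaller. That makes Na⁺ the one sitting a position early relative to where it belongs.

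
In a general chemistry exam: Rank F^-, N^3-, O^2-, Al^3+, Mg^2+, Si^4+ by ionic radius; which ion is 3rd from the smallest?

Mg^2+

Isoelectronic series (10 e⁻ each). Size is set by nuclear charge: more protons means a smaller ion. Si^4+ (Z=14), Al^3+ (Z=13), Mg^2+ (Z=12), F^- (Z=9), O^2- (Z=8), N^3- (Z=7).
Full ascending order: Si^4+ < Al^3+ < Mg^2+ < F^- < O^2- < N^3-. Counting from the smallest, position 3 is Mg^2+.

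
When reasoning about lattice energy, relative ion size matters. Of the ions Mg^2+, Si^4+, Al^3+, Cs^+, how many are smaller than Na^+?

First list Z and electron count for each: Si^4+ has 10 e⁻ (Z=14), Al^3+ has 10 e⁻ (Z=13), Mg^2+ has 10 e⁻ (Z=12), Na^+ has 10 e⁻ (Z=11), Cs^+ has 54 e⁻ (Z=55). Si^4+ < Al^3+ (isoelectronic, higher Z=14 is smaller); Al^3+ < Mg^2+ (isoelectronic, higher Z=13 is smaller); Mg^2+ < Na^+ (isoelectronic, higher Z=12 is smaller); Na^+ < Cs^+ (same group, period 3 vs 6).
Ordering all of them (including Na^+) by radius gives Si^4+ < Al^3+ < Mg^2+ < Na^+ < Cs^+. That's 3.

3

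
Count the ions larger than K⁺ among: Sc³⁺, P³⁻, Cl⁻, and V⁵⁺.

These species are isoelectronic with 18 electrons. The only difference is the number of protons: V⁵⁺ (Z=23), Sc³⁺ (Z=21), K⁺ (Z=19), Cl⁻ (Z=17), P³⁻ (Z=15). The strongest nuclear pull (V⁵⁺) gives the smallest ion.
Placing each against K⁺: smaller — V⁵⁺, Sc³⁺; larger — Cl⁻, P³⁻. Count: 2.

2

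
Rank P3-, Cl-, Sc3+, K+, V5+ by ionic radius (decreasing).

P3- > Cl- > K+ > Sc3+ > V5+

These species are isoelectronic with 18 electrons. The only difference is the number of protons: V5+ (Z=23), Sc3+ (Z=21), K+ (Z=19), Cl- (Z=17), P3- (Z=15). The strongest nuclear pull (V5+) gives the smallest ion.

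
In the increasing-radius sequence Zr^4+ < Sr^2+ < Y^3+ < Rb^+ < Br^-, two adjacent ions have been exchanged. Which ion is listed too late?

Scanning neighbour by neighbour, only Sr^2+/Y^3+ violates a trend: Y^3+ and Sr^2+ share 36 electrons; the higher nuclear charge on Y (Z=39) contracts it more, so Y^3+ < Sr^2+. That makes Y^3+ the one sitting a position late relative to where it belongs.

Y^3+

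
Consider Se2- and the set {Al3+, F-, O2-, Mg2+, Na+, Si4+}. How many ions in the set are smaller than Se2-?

6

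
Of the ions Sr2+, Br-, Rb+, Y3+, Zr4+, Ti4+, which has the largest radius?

Br-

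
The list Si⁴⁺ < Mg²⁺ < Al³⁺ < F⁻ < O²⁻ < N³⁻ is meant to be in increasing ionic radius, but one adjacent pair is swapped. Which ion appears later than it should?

Scanning neighbour by neighbour, only Mg²⁺/Al³⁺ violates a trend: they are isoelectronic (10 e⁻) and Al has more protons than Mg (13 vs 12), making Al³⁺ smaller. That makes Al³⁺ the one sitting a position late relative to where it belongs.

Al³⁺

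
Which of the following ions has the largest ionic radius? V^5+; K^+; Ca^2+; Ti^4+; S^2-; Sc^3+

These species are isoelectronic with 18 electrons. The only difference is the number of protons: V^5+ (Z=23), Ti^4+ (Z=22), Sc^3+ (Z=21), Ca^2+ (Z=20), K^+ (Z=19), S^2- (Z=16). The strongest nuclear pull (V^5+) gives the smallest ion.

S^2-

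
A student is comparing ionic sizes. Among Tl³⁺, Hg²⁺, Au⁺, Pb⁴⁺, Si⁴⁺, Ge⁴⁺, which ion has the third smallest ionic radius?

Work out protons and electrons: Si⁴⁺ (Z=14, 10 e⁻), Ge⁴⁺ (Z=32, 28 e⁻), Pb⁴⁺ (Z=82, 78 e⁻), Tl³⁺ (Z=81, 78 e⁻), Hg²⁺ (Z=80, 78 e⁻), Au⁺ (Z=79, 78 e⁻). Si⁴⁺ < Ge⁴⁺ (same group, period 3 vs 4); Ge⁴⁺ < Pb⁴⁺ (same group, 2 shells fewer); Pb⁴⁺ < Tl³⁺ (both 78 e⁻, Z=82>81); Tl³⁺ < Hg²⁺ (both 78 e⁻, Z=81>80); Hg²⁺ < Au⁺ (isoelectronic, higher Z=80 is smaller).
Ordering: Si⁴⁺ < Ge⁴⁺ < Pb⁴⁺ < Tl³⁺ < Hg²⁺ < Au⁺. The third smallest is Pb⁴⁺.

Pb⁴⁺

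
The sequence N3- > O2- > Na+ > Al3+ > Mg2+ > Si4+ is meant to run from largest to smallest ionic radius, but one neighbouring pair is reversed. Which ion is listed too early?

Check each adjacent pair. Al3+ and Mg2+ are reversed: they are isoelectronic (10 e⁻) and Al has more protons than Mg (13 vs 12), making Al3+ smaller. No other neighbouring pair contradicts the periodic trends, so Al3+ is the ion listed too early.

Al3+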